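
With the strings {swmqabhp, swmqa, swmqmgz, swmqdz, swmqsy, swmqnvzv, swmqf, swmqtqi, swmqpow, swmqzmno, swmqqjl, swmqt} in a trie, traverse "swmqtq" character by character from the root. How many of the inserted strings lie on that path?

1

Traverse "swmqtq" character by character; count nodes along the way that are marked as word ends.
Prefixes of the query that are stored words: "swmqt"
Count: 1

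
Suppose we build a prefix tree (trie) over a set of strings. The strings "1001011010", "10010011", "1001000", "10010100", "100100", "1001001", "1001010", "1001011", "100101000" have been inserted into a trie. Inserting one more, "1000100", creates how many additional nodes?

4

The longest prefix of "1000100" already in the trie is "100" (length 3).
New nodes needed: |"1000100"| − 3 = 7 − 3 = 4.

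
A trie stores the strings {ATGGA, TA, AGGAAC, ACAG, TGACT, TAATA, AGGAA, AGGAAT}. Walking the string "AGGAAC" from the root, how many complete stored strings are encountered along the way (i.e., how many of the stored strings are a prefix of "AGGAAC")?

Check each prefix of "AGGAAC" against the stored set — each match is an end-marker on the path.
Prefixes of the query that are stored words: "AGGAA", "AGGAAC"
Count: 2

2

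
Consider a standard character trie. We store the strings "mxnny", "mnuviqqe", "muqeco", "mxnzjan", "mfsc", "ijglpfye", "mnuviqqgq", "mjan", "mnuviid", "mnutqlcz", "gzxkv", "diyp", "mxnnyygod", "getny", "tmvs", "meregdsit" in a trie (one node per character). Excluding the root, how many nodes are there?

Insert word by word; a character creates a node only if that edge doesn't already exist:
  "mxnny" → 5 new (m, x, n, n, y)
  "mnuviqqe" → prefix "m" already present; 7 new (n, u, v, i, q, q, e)
  "muqeco" → prefix "m" already present; 5 new (u, q, e, c, o)
  "mxnzjan" → prefix "mxn" already present; 4 new (z, j, a, n)
  "mfsc" → prefix "m" already present; 3 new (f, s, c)
  "ijglpfye" → 8 new (i, j, g, l, p, f, y, e)
  "mnuviqqgq" → prefix "mnuviqq" already present; 2 new (g, q)
  "mjan" → prefix "m" already present; 3 new (j, a, n)
  "mnuviid" → prefix "mnuvi" already present; 2 new (i, d)
  "mnutqlcz" → prefix "mnu" already present; 5 new (t, q, l, c, z)
  "gzxkv" → 5 new (g, z, x, k, v)
  "diyp" → 4 new (d, i, y, p)
  "mxnnyygod" → prefix "mxnny" already present; 4 new (y, g, o, d)
  "getny" → prefix "g" already present; 4 new (e, t, n, y)
  "tmvs" → 4 new (t, m, v, s)
  "meregdsit" → prefix "m" already present; 8 new (e, r, e, g, d, s, i, t)
Total nodes = 5 + 7 + 5 + 4 + 3 + 8 + 2 + 3 + 2 + 5 + 5 + 4 + 4 + 4 + 4 + 8 = 73

73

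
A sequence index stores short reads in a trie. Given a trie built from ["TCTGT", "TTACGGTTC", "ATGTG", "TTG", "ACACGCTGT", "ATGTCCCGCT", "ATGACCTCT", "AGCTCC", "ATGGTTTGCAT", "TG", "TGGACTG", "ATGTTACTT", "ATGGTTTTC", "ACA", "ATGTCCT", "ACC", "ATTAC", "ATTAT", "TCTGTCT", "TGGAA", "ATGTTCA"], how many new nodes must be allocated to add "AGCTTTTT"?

Walking "AGCTTTTT" from the root, the first 4 characters ("AGCT") follow existing edges; "T" is the first miss.
Each of the 4 remaining characters creates one node.

4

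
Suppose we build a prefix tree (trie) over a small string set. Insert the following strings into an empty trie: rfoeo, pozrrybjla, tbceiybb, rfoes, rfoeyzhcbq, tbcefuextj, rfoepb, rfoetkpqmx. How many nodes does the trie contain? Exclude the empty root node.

44

Insert word by word; a character creates a node only if that edge doesn't already exist:
  "rfoeo" → 5 new (r, f, o, e, o)
  "pozrrybjla" → 10 new (p, o, z, r, r, y, b, j, l, a)
  "tbceiybb" → 8 new (t, b, c, e, i, y, b, b)
  "rfoes" → prefix "rfoe" already present; 1 new (s)
  "rfoeyzhcbq" → prefix "rfoe" already present; 6 new (y, z, h, c, b, q)
  "tbcefuextj" → prefix "tbce" already present; 6 new (f, u, e, x, t, j)
  "rfoepb" → prefix "rfoe" already present; 2 new (p, b)
  "rfoetkpqmx" → prefix "rfoe" already present; 6 new (t, k, p, q, m, x)
Total nodes = 5 + 10 + 8 + 1 + 6 + 6 + 2 + 6 = 44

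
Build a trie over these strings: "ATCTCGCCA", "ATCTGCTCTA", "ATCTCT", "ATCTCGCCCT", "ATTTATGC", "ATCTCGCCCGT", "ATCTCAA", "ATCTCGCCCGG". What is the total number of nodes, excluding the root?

29

Trace insertions, counting only characters that open a new branch:
  "ATCTCGCCA" → 9 new (A, T, C, T, C, G, C, C, A)
  "ATCTGCTCTA" → prefix "ATCT" already present; 6 new (G, C, T, C, T, A)
  "ATCTCT" → prefix "ATCTC" already present; 1 new (T)
  "ATCTCGCCCT" → prefix "ATCTCGCC" already present; 2 new (C, T)
  "ATTTATGC" → prefix "AT" already present; 6 new (T, T, A, T, G, C)
  "ATCTCGCCCGT" → prefix "ATCTCGCCC" already present; 2 new (G, T)
  "ATCTCAA" → prefix "ATCTC" already present; 2 new (A, A)
  "ATCTCGCCCGG" → prefix "ATCTCGCCCG" already present; 1 new (G)
Total nodes = 9 + 6 + 1 + 2 + 6 + 2 + 2 + 1 = 29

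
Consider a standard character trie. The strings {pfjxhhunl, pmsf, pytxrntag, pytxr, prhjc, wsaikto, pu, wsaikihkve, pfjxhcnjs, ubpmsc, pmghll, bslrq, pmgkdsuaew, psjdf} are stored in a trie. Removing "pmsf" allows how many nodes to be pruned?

2

After clearing the end-marker at "pmsf", prune upward until reaching a node still needed by another word.
The suffix "sf" (2 nodes) is used only by "pmsf"; the node for "pm" still has the child "g", so pruning stops there.
Nodes removed: 2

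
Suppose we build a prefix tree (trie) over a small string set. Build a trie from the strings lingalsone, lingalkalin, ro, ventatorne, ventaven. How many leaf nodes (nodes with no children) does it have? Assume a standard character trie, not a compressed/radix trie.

A leaf is a node with no children — equivalently, the end of a word that is not a proper prefix of any other stored word.
Those words: "lingalkalin", "lingalsone", "ro", "ventatorne", "ventaven"
Leaf count: 5

5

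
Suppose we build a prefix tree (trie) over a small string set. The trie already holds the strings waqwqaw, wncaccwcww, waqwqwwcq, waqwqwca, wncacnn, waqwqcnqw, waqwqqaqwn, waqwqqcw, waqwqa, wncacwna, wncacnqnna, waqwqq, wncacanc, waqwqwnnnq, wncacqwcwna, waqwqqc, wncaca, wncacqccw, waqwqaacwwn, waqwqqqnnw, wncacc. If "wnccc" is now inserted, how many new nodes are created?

2

"wnc" is already a path in the trie; the remaining "cc" must be added.
New nodes needed: |"wnccc"| − 3 = 5 − 3 = 2.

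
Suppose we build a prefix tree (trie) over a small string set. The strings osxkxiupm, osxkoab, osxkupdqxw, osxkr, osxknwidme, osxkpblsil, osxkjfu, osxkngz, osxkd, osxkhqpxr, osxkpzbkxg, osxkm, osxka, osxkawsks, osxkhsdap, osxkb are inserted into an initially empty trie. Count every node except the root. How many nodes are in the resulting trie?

58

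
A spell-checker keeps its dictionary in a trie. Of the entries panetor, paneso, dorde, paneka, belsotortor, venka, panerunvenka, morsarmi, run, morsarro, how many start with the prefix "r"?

Filter for entries beginning with "r":
Matches: "run"
Count: 1

1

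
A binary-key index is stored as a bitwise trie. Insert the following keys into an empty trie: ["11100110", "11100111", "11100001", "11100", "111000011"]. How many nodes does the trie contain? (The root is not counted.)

Count nodes per top-level branch (shared prefixes stored once):
  '1'-branch (11100, 11100001, 111000011, 11100110, 11100111): 13 nodes
Sum: 13

13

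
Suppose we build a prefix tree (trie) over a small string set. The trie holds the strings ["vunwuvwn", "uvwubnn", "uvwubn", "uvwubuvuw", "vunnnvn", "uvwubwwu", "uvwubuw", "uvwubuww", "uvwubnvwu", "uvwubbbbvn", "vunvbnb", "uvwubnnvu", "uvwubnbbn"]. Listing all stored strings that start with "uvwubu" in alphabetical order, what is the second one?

Words with prefix "uvwubu", in lexicographic order: "uvwubuvuw", "uvwubuw", "uvwubuww"
The 2nd is uvwubuw.

uvwubuw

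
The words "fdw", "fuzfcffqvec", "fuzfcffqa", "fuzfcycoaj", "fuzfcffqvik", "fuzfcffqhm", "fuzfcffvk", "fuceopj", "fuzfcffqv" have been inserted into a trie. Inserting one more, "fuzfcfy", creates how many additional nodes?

1

The longest prefix of "fuzfcfy" already in the trie is "fuzfcf" (length 6).
So 7 − 6 = 1 new nodes.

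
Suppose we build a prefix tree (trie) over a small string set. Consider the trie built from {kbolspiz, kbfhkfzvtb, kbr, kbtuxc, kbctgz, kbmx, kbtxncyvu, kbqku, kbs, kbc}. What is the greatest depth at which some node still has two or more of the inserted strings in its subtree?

3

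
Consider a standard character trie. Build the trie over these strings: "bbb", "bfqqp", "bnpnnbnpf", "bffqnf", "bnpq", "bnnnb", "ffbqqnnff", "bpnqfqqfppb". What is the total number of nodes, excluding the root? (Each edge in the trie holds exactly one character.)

Insert word by word; a character creates a node only if that edge doesn't already exist:
  "bbb" → 3 new (b, b, b)
  "bfqqp" → prefix "b" already present; 4 new (f, q, q, p)
  "bnpnnbnpf" → prefix "b" already present; 8 new (n, p, n, n, b, n, p, f)
  "bffqnf" → prefix "bf" already present; 4 new (f, q, n, f)
  "bnpq" → prefix "bnp" already present; 1 new (q)
  "bnnnb" → prefix "bn" already present; 3 new (n, n, b)
  "ffbqqnnff" → 9 new (f, f, b, q, q, n, n, f, f)
  "bpnqfqqfppb" → prefix "b" already present; 10 new (p, n, q, f, q, q, f, p, p, b)
Total nodes = 3 + 4 + 8 + 4 + 1 + 3 + 9 + 10 = 42

42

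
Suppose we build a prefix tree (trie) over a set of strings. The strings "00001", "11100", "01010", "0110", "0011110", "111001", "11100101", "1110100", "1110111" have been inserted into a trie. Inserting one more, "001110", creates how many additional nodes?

"00111" is already a path in the trie; the remaining "0" must be added.
Each of the 1 remaining characters creates one node.

1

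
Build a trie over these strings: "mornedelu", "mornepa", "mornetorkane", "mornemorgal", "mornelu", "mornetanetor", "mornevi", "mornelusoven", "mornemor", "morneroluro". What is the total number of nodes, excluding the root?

Insert word by word; a character creates a node only if that edge doesn't already exist:
  "mornedelu" → 9 new (m, o, r, n, e, d, e, l, u)
  "mornepa" → prefix "morne" already present; 2 new (p, a)
  "mornetorkane" → prefix "morne" already present; 7 new (t, o, r, k, a, n, e)
  "mornemorgal" → prefix "morne" already present; 6 new (m, o, r, g, a, l)
  "mornelu" → prefix "morne" already present; 2 new (l, u)
  "mornetanetor" → prefix "mornet" already present; 6 new (a, n, e, t, o, r)
  "mornevi" → prefix "morne" already present; 2 new (v, i)
  "mornelusoven" → prefix "mornelu" already present; 5 new (s, o, v, e, n)
  "mornemor" → prefix "mornemor" already present; 0 new (none)
  "morneroluro" → prefix "morne" already present; 6 new (r, o, l, u, r, o)
Total nodes = 9 + 2 + 7 + 6 + 2 + 6 + 2 + 5 + 0 + 6 = 45

45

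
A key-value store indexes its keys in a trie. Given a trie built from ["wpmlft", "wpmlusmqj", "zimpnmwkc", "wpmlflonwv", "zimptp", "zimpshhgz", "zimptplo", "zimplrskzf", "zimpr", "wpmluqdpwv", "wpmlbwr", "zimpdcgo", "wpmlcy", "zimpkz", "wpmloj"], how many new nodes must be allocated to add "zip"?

1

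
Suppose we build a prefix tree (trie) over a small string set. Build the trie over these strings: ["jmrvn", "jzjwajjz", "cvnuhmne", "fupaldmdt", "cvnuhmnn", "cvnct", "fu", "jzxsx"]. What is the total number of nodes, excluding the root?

35

Count nodes per top-level branch (shared prefixes stored once):
  'c'-branch (cvnct, cvnuhmne, cvnuhmnn): 11 nodes
  'f'-branch (fu, fupaldmdt): 9 nodes
  'j'-branch (jmrvn, jzjwajjz, jzxsx): 15 nodes
Sum: 35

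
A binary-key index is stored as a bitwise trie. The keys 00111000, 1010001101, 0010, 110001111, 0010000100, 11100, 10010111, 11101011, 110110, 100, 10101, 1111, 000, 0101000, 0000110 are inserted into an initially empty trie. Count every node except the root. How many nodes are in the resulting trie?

Trace insertions, counting only characters that open a new branch:
  "00111000" → 8 new (0, 0, 1, 1, 1, 0, 0, 0)
  "1010001101" → 10 new (1, 0, 1, 0, 0, 0, 1, 1, 0, 1)
  "0010" → prefix "001" already present; 1 new (0)
  "110001111" → prefix "1" already present; 8 new (1, 0, 0, 0, 1, 1, 1, 1)
  "0010000100" → prefix "0010" already present; 6 new (0, 0, 0, 1, 0, 0)
  "11100" → prefix "11" already present; 3 new (1, 0, 0)
  "10010111" → prefix "10" already present; 6 new (0, 1, 0, 1, 1, 1)
  "11101011" → prefix "1110" already present; 4 new (1, 0, 1, 1)
  "110110" → prefix "110" already present; 3 new (1, 1, 0)
  "100" → prefix "100" already present; 0 new (none)
  "10101" → prefix "1010" already present; 1 new (1)
  "1111" → prefix "111" already present; 1 new (1)
  "000" → prefix "00" already present; 1 new (0)
  "0101000" → prefix "0" already present; 6 new (1, 0, 1, 0, 0, 0)
  "0000110" → prefix "000" already present; 4 new (0, 1, 1, 0)
Total nodes = 8 + 10 + 1 + 8 + 6 + 3 + 6 + 4 + 3 + 0 + 1 + 1 + 1 + 6 + 4 = 62

62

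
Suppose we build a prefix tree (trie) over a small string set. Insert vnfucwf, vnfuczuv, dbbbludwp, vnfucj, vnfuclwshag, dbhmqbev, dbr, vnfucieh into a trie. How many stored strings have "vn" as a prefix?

5

Filter for entries beginning with "vn":
Matches: "vnfucieh", "vnfucj", "vnfuclwshag", "vnfucwf", "vnfuczuv"
Count: 5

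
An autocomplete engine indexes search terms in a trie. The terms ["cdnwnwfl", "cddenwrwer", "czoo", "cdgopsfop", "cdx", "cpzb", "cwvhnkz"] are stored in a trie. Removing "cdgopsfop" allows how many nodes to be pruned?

7

Walk "cdgopsfop" from the leaf back toward the root, removing each node that no remaining word uses.
The suffix "gopsfop" (7 nodes) is used only by "cdgopsfop"; the node for "cd" still has the child "n", so pruning stops there.
Nodes removed: 7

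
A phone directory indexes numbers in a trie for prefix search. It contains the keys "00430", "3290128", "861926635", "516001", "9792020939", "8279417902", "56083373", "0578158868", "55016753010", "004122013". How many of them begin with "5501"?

Walk to "5501"; the words in its subtree are exactly those with that prefix.
Matches: "55016753010"
Count: 1

1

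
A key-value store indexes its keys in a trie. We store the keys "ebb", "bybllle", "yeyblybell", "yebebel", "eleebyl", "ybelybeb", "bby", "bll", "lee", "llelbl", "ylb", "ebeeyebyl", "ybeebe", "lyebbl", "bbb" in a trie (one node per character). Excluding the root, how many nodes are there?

For each word, the new-node count is its length minus the longest prefix already in the trie:
  "ebb" → 3 new (e, b, b)
  "bybllle" → 7 new (b, y, b, l, l, l, e)
  "yeyblybell" → 10 new (y, e, y, b, l, y, b, e, l, l)
  "yebebel" → prefix "ye" already present; 5 new (b, e, b, e, l)
  "eleebyl" → prefix "e" already present; 6 new (l, e, e, b, y, l)
  "ybelybeb" → prefix "y" already present; 7 new (b, e, l, y, b, e, b)
  "bby" → prefix "b" already present; 2 new (b, y)
  "bll" → prefix "b" already present; 2 new (l, l)
  "lee" → 3 new (l, e, e)
  "llelbl" → prefix "l" already present; 5 new (l, e, l, b, l)
  "ylb" → prefix "y" already present; 2 new (l, b)
  "ebeeyebyl" → prefix "eb" already present; 7 new (e, e, y, e, b, y, l)
  "ybeebe" → prefix "ybe" already present; 3 new (e, b, e)
  "lyebbl" → prefix "l" already present; 5 new (y, e, b, b, l)
  "bbb" → prefix "bb" already present; 1 new (b)
Total nodes = 3 + 7 + 10 + 5 + 6 + 7 + 2 + 2 + 3 + 5 + 2 + 7 + 3 + 5 + 1 = 68

68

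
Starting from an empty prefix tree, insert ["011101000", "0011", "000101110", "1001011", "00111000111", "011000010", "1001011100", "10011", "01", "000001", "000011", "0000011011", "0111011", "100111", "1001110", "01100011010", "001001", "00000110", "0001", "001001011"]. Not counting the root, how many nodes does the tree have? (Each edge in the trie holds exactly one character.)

66

Count nodes per top-level branch (shared prefixes stored once):
  '0'-branch (000001, 00000110, 0000011011, 000011, 0001, 000101110, 001001, 001001011, 0011, 00111000111, 01, 011000010, 01100011010, 011101000, 0111011): 53 nodes
  '1'-branch (1001011, 1001011100, 10011, 100111, 1001110): 13 nodes
Sum: 66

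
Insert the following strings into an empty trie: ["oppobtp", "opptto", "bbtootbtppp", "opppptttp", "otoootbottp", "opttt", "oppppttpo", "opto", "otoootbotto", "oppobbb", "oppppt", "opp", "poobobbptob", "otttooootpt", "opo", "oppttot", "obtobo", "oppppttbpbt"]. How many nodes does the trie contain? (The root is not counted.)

77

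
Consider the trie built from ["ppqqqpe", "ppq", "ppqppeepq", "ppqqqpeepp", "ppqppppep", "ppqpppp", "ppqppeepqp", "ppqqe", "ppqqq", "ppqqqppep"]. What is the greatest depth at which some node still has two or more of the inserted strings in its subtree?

Equivalently: take the maximum, over all pairs, of their longest common prefix length.
"ppqppeepq" and "ppqppeepqp" agree on "ppqppeepq" (9 characters) before diverging; nothing deeper is shared.
Longest shared-prefix length: 9

9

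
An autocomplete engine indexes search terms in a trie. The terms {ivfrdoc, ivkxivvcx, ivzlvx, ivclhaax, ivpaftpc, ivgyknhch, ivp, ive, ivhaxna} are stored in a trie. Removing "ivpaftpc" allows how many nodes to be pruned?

After clearing the end-marker at "ivpaftpc", prune upward until reaching a node still needed by another word.
The suffix "aftpc" (5 nodes) is used only by "ivpaftpc"; "ivp" is itself a stored word, so pruning stops there.
Nodes removed: 5

5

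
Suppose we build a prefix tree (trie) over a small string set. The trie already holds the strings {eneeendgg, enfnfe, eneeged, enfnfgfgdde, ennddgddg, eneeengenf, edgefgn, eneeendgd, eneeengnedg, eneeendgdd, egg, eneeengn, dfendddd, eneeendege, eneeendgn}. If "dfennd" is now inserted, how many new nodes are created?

2

"dfen" is already a path in the trie; the remaining "nd" must be added.
So 6 − 4 = 2 new nodes.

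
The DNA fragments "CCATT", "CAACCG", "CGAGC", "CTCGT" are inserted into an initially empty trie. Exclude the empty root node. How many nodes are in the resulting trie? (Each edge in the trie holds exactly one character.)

Count nodes per top-level branch (shared prefixes stored once):
  'C'-branch (CAACCG, CCATT, CGAGC, CTCGT): 18 nodes
Sum: 18

18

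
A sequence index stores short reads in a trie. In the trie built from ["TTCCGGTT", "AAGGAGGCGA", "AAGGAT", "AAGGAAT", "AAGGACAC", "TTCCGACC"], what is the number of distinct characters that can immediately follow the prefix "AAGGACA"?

The children of the "AAGGACA" node are the distinct next characters among strings starting with "AAGGACA".
Distinct next characters after "AAGGACA": C.
That node has 1 child edge.

1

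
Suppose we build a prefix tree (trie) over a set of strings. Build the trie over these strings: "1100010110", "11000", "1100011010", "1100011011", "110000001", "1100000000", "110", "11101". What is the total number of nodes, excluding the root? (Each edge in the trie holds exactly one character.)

24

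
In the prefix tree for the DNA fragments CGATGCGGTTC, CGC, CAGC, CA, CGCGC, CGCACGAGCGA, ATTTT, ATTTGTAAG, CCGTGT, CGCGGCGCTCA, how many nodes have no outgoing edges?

A leaf is a node with no children — equivalently, the end of a word that is not a proper prefix of any other stored word.
Those words: "ATTTGTAAG", "ATTTT", "CAGC", "CCGTGT", "CGATGCGGTTC", "CGCACGAGCGA", "CGCGC", "CGCGGCGCTCA"
Leaf count: 8

8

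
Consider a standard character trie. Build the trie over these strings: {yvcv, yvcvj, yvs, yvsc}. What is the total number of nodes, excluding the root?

7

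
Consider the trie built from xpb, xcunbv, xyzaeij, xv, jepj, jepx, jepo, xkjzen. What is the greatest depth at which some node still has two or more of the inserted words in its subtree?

Equivalently: take the maximum, over all pairs, of their longest common prefix length.
"jepj" and "jepo" agree on "jep" (3 characters) before diverging; nothing deeper is shared.
Longest shared-prefix length: 3

3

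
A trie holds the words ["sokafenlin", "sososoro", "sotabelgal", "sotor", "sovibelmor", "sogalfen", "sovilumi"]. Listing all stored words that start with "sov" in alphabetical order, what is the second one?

sovilumi

DFS of the "sov" subtree visits, in order: "sovibelmor", "sovilumi"
The 2nd is sovilumi.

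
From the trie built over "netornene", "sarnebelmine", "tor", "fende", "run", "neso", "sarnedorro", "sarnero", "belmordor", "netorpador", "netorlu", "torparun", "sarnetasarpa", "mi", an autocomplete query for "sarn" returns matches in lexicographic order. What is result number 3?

Filter for "sarn…" and sort: "sarnebelmine", "sarnedorro", "sarnero", "sarnetasarpa"
The 3rd is sarnero.

sarnero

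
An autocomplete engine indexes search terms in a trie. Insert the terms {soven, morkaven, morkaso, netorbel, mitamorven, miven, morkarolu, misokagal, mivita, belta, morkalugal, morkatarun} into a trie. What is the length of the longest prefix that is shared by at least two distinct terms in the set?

5

The deepest shared node is where two words last agree before diverging.
e.g. "morkalugal" and "morkarolu" share the prefix "morka" of length 5; no pair shares a longer one.
Longest shared-prefix length: 5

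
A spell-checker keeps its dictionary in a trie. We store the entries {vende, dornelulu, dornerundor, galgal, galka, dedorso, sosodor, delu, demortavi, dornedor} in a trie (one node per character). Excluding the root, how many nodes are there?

Count nodes per top-level branch (shared prefixes stored once):
  'd'-branch (dedorso, delu, demortavi, dornedor, dornelulu, dornerundor): 33 nodes
  'g'-branch (galgal, galka): 8 nodes
  's'-branch (sosodor): 7 nodes
  'v'-branch (vende): 5 nodes
Sum: 53

53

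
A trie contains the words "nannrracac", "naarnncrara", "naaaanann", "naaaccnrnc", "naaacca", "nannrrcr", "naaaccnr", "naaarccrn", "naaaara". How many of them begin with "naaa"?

Filter for entries beginning with "naaa":
Matches: "naaaanann", "naaaara", "naaacca", "naaaccnr", "naaaccnrnc", "naaarccrn"
Count: 6

6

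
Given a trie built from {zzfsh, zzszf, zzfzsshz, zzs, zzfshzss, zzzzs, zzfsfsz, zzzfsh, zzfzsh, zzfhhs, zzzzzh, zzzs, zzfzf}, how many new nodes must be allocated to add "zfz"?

The longest prefix of "zfz" already in the trie is "z" (length 1).
New nodes needed: |"zfz"| − 1 = 3 − 1 = 2.

2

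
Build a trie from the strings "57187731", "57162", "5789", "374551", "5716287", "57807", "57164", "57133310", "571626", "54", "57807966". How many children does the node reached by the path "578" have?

Follow the path "578" to its node, then look at its outgoing edges.
Distinct next characters after "578": 0, 9.
That node has 2 child edges.

2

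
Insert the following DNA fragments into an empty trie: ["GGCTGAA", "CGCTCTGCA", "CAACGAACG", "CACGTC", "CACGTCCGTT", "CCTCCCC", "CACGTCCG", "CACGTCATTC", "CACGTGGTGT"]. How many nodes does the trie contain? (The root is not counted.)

47

Count nodes per top-level branch (shared prefixes stored once):
  'C'-branch (CAACGAACG, CACGTC, CACGTCATTC, CACGTCCG, CACGTCCGTT, CACGTGGTGT, CCTCCCC, CGCTCTGCA): 40 nodes
  'G'-branch (GGCTGAA): 7 nodes
Sum: 47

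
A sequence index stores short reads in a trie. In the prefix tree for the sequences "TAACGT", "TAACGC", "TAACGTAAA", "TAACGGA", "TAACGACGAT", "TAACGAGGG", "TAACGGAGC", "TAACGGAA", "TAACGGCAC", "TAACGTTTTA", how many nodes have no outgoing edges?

8

Leaves are exactly the stored words that no other stored word extends.
Those words: "TAACGACGAT", "TAACGAGGG", "TAACGC", "TAACGGAA", "TAACGGAGC", "TAACGGCAC", "TAACGTAAA", "TAACGTTTTA"
Leaf count: 8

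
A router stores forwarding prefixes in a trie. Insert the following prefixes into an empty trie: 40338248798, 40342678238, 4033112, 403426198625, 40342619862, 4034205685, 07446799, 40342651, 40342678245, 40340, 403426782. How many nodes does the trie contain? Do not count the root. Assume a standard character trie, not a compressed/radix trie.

46

Insert word by word; a character creates a node only if that edge doesn't already exist:
  "40338248798" → 11 new (4, 0, 3, 3, 8, 2, 4, 8, 7, 9, 8)
  "40342678238" → prefix "403" already present; 8 new (4, 2, 6, 7, 8, 2, 3, 8)
  "4033112" → prefix "4033" already present; 3 new (1, 1, 2)
  "403426198625" → prefix "403426" already present; 6 new (1, 9, 8, 6, 2, 5)
  "40342619862" → prefix "40342619862" already present; 0 new (none)
  "4034205685" → prefix "40342" already present; 5 new (0, 5, 6, 8, 5)
  "07446799" → 8 new (0, 7, 4, 4, 6, 7, 9, 9)
  "40342651" → prefix "403426" already present; 2 new (5, 1)
  "40342678245" → prefix "403426782" already present; 2 new (4, 5)
  "40340" → prefix "4034" already present; 1 new (0)
  "403426782" → prefix "403426782" already present; 0 new (none)
Total nodes = 11 + 8 + 3 + 6 + 0 + 5 + 8 + 2 + 2 + 1 + 0 = 46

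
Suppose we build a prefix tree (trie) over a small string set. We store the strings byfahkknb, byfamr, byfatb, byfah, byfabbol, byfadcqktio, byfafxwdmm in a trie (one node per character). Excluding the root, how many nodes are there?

Count nodes per top-level branch (shared prefixes stored once):
  'b'-branch (byfabbol, byfadcqktio, byfafxwdmm, byfah, byfahkknb, byfamr, byfatb): 30 nodes
Sum: 30

30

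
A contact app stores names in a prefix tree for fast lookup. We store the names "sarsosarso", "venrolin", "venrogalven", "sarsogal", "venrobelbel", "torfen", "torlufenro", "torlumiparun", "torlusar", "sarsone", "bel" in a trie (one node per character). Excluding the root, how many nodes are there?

Insert word by word; a character creates a node only if that edge doesn't already exist:
  "sarsosarso" → 10 new (s, a, r, s, o, s, a, r, s, o)
  "venrolin" → 8 new (v, e, n, r, o, l, i, n)
  "venrogalven" → prefix "venro" already present; 6 new (g, a, l, v, e, n)
  "sarsogal" → prefix "sarso" already present; 3 new (g, a, l)
  "venrobelbel" → prefix "venro" already present; 6 new (b, e, l, b, e, l)
  "torfen" → 6 new (t, o, r, f, e, n)
  "torlufenro" → prefix "tor" already present; 7 new (l, u, f, e, n, r, o)
  "torlumiparun" → prefix "torlu" already present; 7 new (m, i, p, a, r, u, n)
  "torlusar" → prefix "torlu" already present; 3 new (s, a, r)
  "sarsone" → prefix "sarso" already present; 2 new (n, e)
  "bel" → 3 new (b, e, l)
Total nodes = 10 + 8 + 6 + 3 + 6 + 6 + 7 + 7 + 3 + 2 + 3 = 61

61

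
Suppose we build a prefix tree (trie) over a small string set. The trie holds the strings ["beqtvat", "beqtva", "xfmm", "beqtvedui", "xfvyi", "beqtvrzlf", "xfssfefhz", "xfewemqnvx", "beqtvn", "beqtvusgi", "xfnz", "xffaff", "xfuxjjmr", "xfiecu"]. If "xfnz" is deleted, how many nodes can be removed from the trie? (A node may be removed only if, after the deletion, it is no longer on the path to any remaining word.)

A node on "xfnz"'s path can go only if nothing else ends at it or branches off below it.
The suffix "nz" (2 nodes) is used only by "xfnz"; the node for "xf" still has the child "m", so pruning stops there.
Nodes removed: 2

2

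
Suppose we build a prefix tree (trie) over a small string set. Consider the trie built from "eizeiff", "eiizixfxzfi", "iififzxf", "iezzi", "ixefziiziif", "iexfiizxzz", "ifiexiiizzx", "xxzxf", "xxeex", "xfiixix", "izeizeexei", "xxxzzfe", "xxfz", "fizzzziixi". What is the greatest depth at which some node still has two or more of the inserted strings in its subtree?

2

Equivalently: take the maximum, over all pairs, of their longest common prefix length.
"eiizixfxzfi" and "eizeiff" agree on "ei" (2 characters) before diverging; nothing deeper is shared.
Longest shared-prefix length: 2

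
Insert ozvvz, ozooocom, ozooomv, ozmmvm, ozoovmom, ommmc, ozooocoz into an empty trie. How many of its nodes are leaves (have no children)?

Leaves are exactly the stored words that no other stored word extends.
Those words: "ommmc", "ozmmvm", "ozooocom", "ozooocoz", "ozooomv", "ozoovmom", "ozvvz"
Leaf count: 7

7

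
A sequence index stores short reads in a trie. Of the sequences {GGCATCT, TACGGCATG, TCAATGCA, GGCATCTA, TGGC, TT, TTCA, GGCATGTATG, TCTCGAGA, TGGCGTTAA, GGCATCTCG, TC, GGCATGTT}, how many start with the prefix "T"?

8

Walk to "T"; the words in its subtree are exactly those with that prefix.
Words under "T": TACGGCATG, TC, TCAATGCA, TCTCGAGA, TGGC, TGGCGTTAA, TT, TTCA
Count: 8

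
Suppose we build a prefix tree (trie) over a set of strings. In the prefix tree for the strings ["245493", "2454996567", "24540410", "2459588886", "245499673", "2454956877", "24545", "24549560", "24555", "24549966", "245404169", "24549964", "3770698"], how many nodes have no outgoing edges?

A leaf is a node with no children — equivalently, the end of a word that is not a proper prefix of any other stored word.
Those words: "24540410", "245404169", "24545", "245493", "24549560", "2454956877", "24549964", "2454996567", "24549966", "245499673", "24555", "2459588886", "3770698"
Leaf count: 13

13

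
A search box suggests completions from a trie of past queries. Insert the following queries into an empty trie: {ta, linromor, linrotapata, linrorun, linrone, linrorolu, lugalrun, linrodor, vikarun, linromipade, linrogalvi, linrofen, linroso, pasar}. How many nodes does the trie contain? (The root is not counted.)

Insert word by word; a character creates a node only if that edge doesn't already exist:
  "ta" → 2 new (t, a)
  "linromor" → 8 new (l, i, n, r, o, m, o, r)
  "linrotapata" → prefix "linro" already present; 6 new (t, a, p, a, t, a)
  "linrorun" → prefix "linro" already present; 3 new (r, u, n)
  "linrone" → prefix "linro" already present; 2 new (n, e)
  "linrorolu" → prefix "linror" already present; 3 new (o, l, u)
  "lugalrun" → prefix "l" already present; 7 new (u, g, a, l, r, u, n)
  "linrodor" → prefix "linro" already present; 3 new (d, o, r)
  "vikarun" → 7 new (v, i, k, a, r, u, n)
  "linromipade" → prefix "linrom" already present; 5 new (i, p, a, d, e)
  "linrogalvi" → prefix "linro" already present; 5 new (g, a, l, v, i)
  "linrofen" → prefix "linro" already present; 3 new (f, e, n)
  "linroso" → prefix "linro" already present; 2 new (s, o)
  "pasar" → 5 new (p, a, s, a, r)
Total nodes = 2 + 8 + 6 + 3 + 2 + 3 + 7 + 3 + 7 + 5 + 5 + 3 + 2 + 5 = 61

61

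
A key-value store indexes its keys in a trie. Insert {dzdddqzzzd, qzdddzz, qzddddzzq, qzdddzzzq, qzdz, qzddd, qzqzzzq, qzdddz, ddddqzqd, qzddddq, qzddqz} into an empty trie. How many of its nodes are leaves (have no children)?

8

Leaves are exactly the stored words that no other stored word extends.
Those words: "ddddqzqd", "dzdddqzzzd", "qzddddq", "qzddddzzq", "qzdddzzzq", "qzddqz", "qzdz", "qzqzzzq"
Leaf count: 8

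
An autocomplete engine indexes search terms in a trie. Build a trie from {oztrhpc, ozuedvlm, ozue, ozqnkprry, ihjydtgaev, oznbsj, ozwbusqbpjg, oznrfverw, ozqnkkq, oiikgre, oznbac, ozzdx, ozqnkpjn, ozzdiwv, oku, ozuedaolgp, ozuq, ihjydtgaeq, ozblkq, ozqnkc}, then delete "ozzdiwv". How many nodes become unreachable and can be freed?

3

A node on "ozzdiwv"'s path can go only if nothing else ends at it or branches off below it.
The suffix "iwv" (3 nodes) is used only by "ozzdiwv"; the node for "ozzd" still has the child "x", so pruning stops there.
Nodes removed: 3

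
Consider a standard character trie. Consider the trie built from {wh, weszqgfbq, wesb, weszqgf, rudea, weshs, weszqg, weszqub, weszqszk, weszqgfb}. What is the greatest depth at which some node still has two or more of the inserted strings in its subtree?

Look for the deepest trie node that still has at least two words in its subtree.
"weszqgfb" and "weszqgfbq" agree on "weszqgfb" (8 characters) before diverging; nothing deeper is shared.
Longest shared-prefix length: 8

8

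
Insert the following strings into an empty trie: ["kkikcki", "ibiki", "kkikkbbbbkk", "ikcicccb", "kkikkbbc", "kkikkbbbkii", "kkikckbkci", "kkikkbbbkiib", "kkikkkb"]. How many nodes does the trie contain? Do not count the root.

37

For each word, the new-node count is its length minus the longest prefix already in the trie:
  "kkikcki" → 7 new (k, k, i, k, c, k, i)
  "ibiki" → 5 new (i, b, i, k, i)
  "kkikkbbbbkk" → prefix "kkik" already present; 7 new (k, b, b, b, b, k, k)
  "ikcicccb" → prefix "i" already present; 7 new (k, c, i, c, c, c, b)
  "kkikkbbc" → prefix "kkikkbb" already present; 1 new (c)
  "kkikkbbbkii" → prefix "kkikkbbb" already present; 3 new (k, i, i)
  "kkikckbkci" → prefix "kkikck" already present; 4 new (b, k, c, i)
  "kkikkbbbkiib" → prefix "kkikkbbbkii" already present; 1 new (b)
  "kkikkkb" → prefix "kkikk" already present; 2 new (k, b)
Total nodes = 7 + 5 + 7 + 7 + 1 + 3 + 4 + 1 + 2 = 37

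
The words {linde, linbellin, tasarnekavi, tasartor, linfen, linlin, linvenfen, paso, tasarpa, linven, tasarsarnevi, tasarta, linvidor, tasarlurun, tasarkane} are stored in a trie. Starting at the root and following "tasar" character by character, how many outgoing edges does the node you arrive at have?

6

Walk "tasar" from the root, arriving at one node.
Distinct next characters after "tasar": k, l, n, p, s, t.
That node has 6 child edges.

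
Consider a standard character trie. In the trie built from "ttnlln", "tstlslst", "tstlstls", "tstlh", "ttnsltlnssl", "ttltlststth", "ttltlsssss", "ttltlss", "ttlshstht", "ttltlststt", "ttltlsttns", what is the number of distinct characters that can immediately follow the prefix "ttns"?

1

Walk "ttns" from the root, arriving at one node.
Characters that immediately follow "ttns" among the stored strings: {l}.
That node has 1 child edge.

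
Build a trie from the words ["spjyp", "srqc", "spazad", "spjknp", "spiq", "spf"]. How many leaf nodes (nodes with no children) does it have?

Leaves are exactly the stored words that no other stored word extends.
Those words: "spazad", "spf", "spiq", "spjknp", "spjyp", "srqc"
Leaf count: 6

6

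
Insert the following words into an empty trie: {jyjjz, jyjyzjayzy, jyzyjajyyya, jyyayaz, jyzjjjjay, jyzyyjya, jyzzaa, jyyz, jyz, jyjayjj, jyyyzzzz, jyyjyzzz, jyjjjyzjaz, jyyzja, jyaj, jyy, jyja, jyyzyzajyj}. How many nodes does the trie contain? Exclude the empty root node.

For each word, the new-node count is its length minus the longest prefix already in the trie:
  "jyjjz" → 5 new (j, y, j, j, z)
  "jyjyzjayzy" → prefix "jyj" already present; 7 new (y, z, j, a, y, z, y)
  "jyzyjajyyya" → prefix "jy" already present; 9 new (z, y, j, a, j, y, y, y, a)
  "jyyayaz" → prefix "jy" already present; 5 new (y, a, y, a, z)
  "jyzjjjjay" → prefix "jyz" already present; 6 new (j, j, j, j, a, y)
  "jyzyyjya" → prefix "jyzy" already present; 4 new (y, j, y, a)
  "jyzzaa" → prefix "jyz" already present; 3 new (z, a, a)
  "jyyz" → prefix "jyy" already present; 1 new (z)
  "jyz" → prefix "jyz" already present; 0 new (none)
  "jyjayjj" → prefix "jyj" already present; 4 new (a, y, j, j)
  "jyyyzzzz" → prefix "jyy" already present; 5 new (y, z, z, z, z)
  "jyyjyzzz" → prefix "jyy" already present; 5 new (j, y, z, z, z)
  "jyjjjyzjaz" → prefix "jyjj" already present; 6 new (j, y, z, j, a, z)
  "jyyzja" → prefix "jyyz" already present; 2 new (j, a)
  "jyaj" → prefix "jy" already present; 2 new (a, j)
  "jyy" → prefix "jyy" already present; 0 new (none)
  "jyja" → prefix "jyja" already present; 0 new (none)
  "jyyzyzajyj" → prefix "jyyz" already present; 6 new (y, z, a, j, y, j)
Total nodes = 5 + 7 + 9 + 5 + 6 + 4 + 3 + 1 + 0 + 4 + 5 + 5 + 6 + 2 + 2 + 0 + 0 + 6 = 70

70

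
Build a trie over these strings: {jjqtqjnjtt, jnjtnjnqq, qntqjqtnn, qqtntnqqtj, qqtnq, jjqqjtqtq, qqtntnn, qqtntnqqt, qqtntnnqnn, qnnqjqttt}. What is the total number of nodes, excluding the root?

54

Count nodes per top-level branch (shared prefixes stored once):
  'j'-branch (jjqqjtqtq, jjqtqjnjtt, jnjtnjnqq): 24 nodes
  'q'-branch (qnnqjqttt, qntqjqtnn, qqtnq, qqtntnn, qqtntnnqnn, qqtntnqqt, qqtntnqqtj): 30 nodes
Sum: 54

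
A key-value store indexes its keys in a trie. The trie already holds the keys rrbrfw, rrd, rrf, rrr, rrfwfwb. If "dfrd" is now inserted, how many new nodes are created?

4

No existing word starts with "d", so every character of "dfrd" needs a new node.
4 − 0 = 4 new nodes.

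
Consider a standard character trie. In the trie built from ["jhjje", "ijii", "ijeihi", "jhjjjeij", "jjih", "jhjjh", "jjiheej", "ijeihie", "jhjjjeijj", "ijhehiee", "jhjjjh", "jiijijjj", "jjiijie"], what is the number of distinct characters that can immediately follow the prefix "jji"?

Walk "jji" from the root, arriving at one node.
Distinct next characters after "jji": h, i.
That node has 2 child edges.

2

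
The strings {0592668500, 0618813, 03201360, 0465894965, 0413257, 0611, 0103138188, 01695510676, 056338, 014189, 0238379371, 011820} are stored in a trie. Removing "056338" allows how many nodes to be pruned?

4

Walk "056338" from the leaf back toward the root, removing each node that no remaining word uses.
The suffix "6338" (4 nodes) is used only by "056338"; the node for "05" still has the child "9", so pruning stops there.
Nodes removed: 4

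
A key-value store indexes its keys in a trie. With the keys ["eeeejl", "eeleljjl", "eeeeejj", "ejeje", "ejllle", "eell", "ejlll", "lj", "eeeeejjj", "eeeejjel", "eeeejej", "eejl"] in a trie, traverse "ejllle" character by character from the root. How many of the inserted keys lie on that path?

2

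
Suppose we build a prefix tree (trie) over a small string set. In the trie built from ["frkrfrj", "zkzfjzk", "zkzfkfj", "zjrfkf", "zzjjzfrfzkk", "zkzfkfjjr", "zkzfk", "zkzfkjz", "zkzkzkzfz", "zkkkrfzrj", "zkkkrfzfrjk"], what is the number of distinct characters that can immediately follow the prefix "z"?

3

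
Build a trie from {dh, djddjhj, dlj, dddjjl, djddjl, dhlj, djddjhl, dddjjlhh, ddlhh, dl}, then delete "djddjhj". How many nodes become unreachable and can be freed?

1

A node on "djddjhj"'s path can go only if nothing else ends at it or branches off below it.
The suffix "j" (1 node) is used only by "djddjhj"; the node for "djddjh" still has the child "l", so pruning stops there.
Nodes removed: 1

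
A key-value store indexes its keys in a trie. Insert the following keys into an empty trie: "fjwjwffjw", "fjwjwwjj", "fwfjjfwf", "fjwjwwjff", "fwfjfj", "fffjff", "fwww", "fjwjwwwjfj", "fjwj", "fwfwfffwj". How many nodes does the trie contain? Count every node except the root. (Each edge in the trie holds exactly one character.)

Count nodes per top-level branch (shared prefixes stored once):
  'f'-branch (fffjff, fjwj, fjwjwffjw, fjwjwwjff, fjwjwwjj, fjwjwwwjfj, fwfjfj, fwfjjfwf, fwfwfffwj, fwww): 40 nodes
Sum: 40

40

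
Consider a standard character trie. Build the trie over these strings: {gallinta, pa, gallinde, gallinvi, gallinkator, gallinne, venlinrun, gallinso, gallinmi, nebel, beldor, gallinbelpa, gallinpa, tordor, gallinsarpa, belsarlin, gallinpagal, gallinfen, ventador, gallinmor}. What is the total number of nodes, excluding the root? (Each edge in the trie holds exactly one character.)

Count nodes per top-level branch (shared prefixes stored once):
  'b'-branch (beldor, belsarlin): 12 nodes
  'g'-branch (gallinbelpa, gallinde, gallinfen, gallinkator, gallinmi, gallinmor, gallinne, gallinpa, gallinpagal, gallinsarpa, gallinso, gallinta, gallinvi): 42 nodes
  'n'-branch (nebel): 5 nodes
  'p'-branch (pa): 2 nodes
  't'-branch (tordor): 6 nodes
  'v'-branch (venlinrun, ventador): 14 nodes
Sum: 81

81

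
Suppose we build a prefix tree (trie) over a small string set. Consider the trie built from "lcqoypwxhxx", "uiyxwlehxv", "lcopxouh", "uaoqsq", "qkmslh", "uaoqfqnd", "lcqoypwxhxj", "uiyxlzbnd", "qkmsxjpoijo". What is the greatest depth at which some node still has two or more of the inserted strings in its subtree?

Look for the deepest trie node that still has at least two words in its subtree.
"lcqoypwxhxj" and "lcqoypwxhxx" agree on "lcqoypwxhx" (10 characters) before diverging; nothing deeper is shared.
Longest shared-prefix length: 10

10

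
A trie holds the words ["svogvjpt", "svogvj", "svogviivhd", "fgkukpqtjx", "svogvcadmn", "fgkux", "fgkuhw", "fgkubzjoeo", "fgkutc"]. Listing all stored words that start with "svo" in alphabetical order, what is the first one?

svogvcadmn

Filter for "svo…" and sort: "svogvcadmn", "svogviivhd", "svogvj", "svogvjpt"
Position 1: svogvcadmn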